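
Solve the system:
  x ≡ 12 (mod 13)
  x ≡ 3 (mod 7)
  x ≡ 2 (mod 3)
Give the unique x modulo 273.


Moduli 13, 7, 3 are pairwise coprime; by CRT there is a unique solution modulo M = 13 · 7 · 3 = 273.
Solve pairwise, accumulating the modulus:
  Start with x ≡ 12 (mod 13).
  Combine with x ≡ 3 (mod 7): since gcd(13, 7) = 1, we get a unique residue mod 91.
    Write x = 12 + 13·t and substitute into x ≡ 3 (mod 7): 13·t ≡ 3 − 12 = -9 (mod 7).
    Reduce coefficients mod 7: 6·t ≡ 5 (mod 7).
    The inverse of 6 mod 7 is 6 (since 6·6 = 36 = 5·7 + 1), so t ≡ 6·5 = 30 ≡ 2 (mod 7).
    Then x = 12 + 13·2 = 38, valid modulo lcm(13, 7) = 91: x ≡ 38 (mod 91).
  Combine with x ≡ 2 (mod 3): since gcd(91, 3) = 1, we get a unique residue mod 273.
    Write x = 38 + 91·t and substitute into x ≡ 2 (mod 3): 91·t ≡ 2 − 38 = -36 (mod 3).
    Reduce coefficients mod 3: 1·t ≡ 0 (mod 3).
    So t ≡ 0 (mod 3).
    Then x = 38 + 91·0 = 38, valid modulo lcm(91, 3) = 273: x ≡ 38 (mod 273).
Verify: 38 mod 13 = 12 ✓, 38 mod 7 = 3 ✓, 38 mod 3 = 2 ✓.

x ≡ 38 (mod 273).


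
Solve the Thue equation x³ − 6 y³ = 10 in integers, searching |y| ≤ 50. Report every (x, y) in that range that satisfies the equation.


The equation is x³ - 6y³ = 10. For fixed y, x³ = 6·y³ + 10, so a solution requires the RHS to be a perfect cube.
Strategy: iterate y from -50 to 50, compute RHS = 6·y³ + 10, and check whether it is a (positive or negative) perfect cube.
Check small values of y:
  y = 0: RHS = 10 is not a perfect cube.
  y = 1: RHS = 16 is not a perfect cube.
  y = -1: RHS = 4 is not a perfect cube.
  y = 2: RHS = 58 is not a perfect cube.
  y = -2: RHS = -38 is not a perfect cube.
  y = 3: RHS = 172 is not a perfect cube.
  y = -3: RHS = -152 is not a perfect cube.
Continuing the search up to |y| = 50 finds no solutions either.
No (x, y) in the scanned range satisfies the equation.

No integer solutions with |y| ≤ 50.


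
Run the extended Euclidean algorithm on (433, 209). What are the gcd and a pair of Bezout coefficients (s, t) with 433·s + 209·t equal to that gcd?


Euclidean algorithm on (433, 209) — divide until remainder is 0:
  433 = 2 · 209 + 15
  209 = 13 · 15 + 14
  15 = 1 · 14 + 1
  14 = 14 · 1 + 0
gcd(433, 209) = 1.
Track Bezout coefficients alongside the remainders: start with r₀ = 433 = a·1 + b·0 (s = 1, t = 0) and r₁ = 209 = a·0 + b·1 (s = 0, t = 1); each new remainder r_{k+1} = r_{k-1} − q_k·r_k inherits s_{k+1} = s_{k-1} − q_k·s_k, t_{k+1} = t_{k-1} − q_k·t_k, so r_k = a·s_k + b·t_k at every step:
  q = 2: r = 15, s = 1 − 2·0 = 1, t = 0 − 2·1 = -2  (check: 433·1 + 209·(-2) = 15)
  q = 13: r = 14, s = 0 − 13·1 = -13, t = 1 − 13·(-2) = 27  (check: 433·(-13) + 209·27 = 14)
  q = 1: r = 1, s = 1 − 1·(-13) = 14, t = -2 − 1·27 = -29  (check: 433·14 + 209·(-29) = 1)
The row with r = 1 (the gcd) gives the Bezout coefficients s = 14, t = -29.
Result: 433 · (14) + 209 · (-29) = 1.

gcd(433, 209) = 1; s = 14, t = -29 (check: 433·14 + 209·(-29) = 1).


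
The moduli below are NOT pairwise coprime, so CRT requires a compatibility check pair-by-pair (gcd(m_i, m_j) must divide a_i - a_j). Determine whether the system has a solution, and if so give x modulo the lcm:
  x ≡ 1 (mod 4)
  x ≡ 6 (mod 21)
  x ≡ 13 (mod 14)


Moduli 4, 21, 14 are not pairwise coprime, so CRT works modulo lcm(m_i) when all pairwise compatibility conditions hold.
Pairwise compatibility: gcd(m_i, m_j) must divide a_i - a_j for every pair.
Merge one congruence at a time:
  Start: x ≡ 1 (mod 4).
  Combine with x ≡ 6 (mod 21): gcd(4, 21) = 1; 6 - 1 = 5, which IS divisible by 1, so compatible.
    Write x = 1 + 4·t and substitute into x ≡ 6 (mod 21): 4·t ≡ 6 − 1 = 5 (mod 21).
    The inverse of 4 mod 21 is 16 (since 4·16 = 64 = 3·21 + 1), so t ≡ 16·5 = 80 ≡ 17 (mod 21).
    Then x = 1 + 4·17 = 69, valid modulo lcm(4, 21) = 84: x ≡ 69 (mod 84).
  Combine with x ≡ 13 (mod 14): gcd(84, 14) = 14; 13 - 69 = -56, which IS divisible by 14, so compatible.
    Write x = 69 + 84·t and substitute into x ≡ 13 (mod 14): 84·t ≡ 13 − 69 = -56 (mod 14).
    Divide the congruence (and modulus) by g = 14: 6·t ≡ -4 (mod 1).
    Modulo 1 every t works; take t = 0.
    Then x = 69 + 84·0 = 69, valid modulo lcm(84, 14) = 84: x ≡ 69 (mod 84).
Verify: 69 mod 4 = 1, 69 mod 21 = 6, 69 mod 14 = 13.

x ≡ 69 (mod 84).


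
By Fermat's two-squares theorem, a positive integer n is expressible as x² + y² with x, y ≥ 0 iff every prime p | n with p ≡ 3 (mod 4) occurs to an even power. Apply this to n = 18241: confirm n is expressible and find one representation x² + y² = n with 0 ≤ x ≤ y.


Step 1: Factor n = 18241 = 17 · 29 · 37.
Step 2: Check the mod-4 condition on each prime factor: 17 ≡ 1 (mod 4), exponent 1; 29 ≡ 1 (mod 4), exponent 1; 37 ≡ 1 (mod 4), exponent 1.
All primes ≡ 3 (mod 4) appear to even exponent (or don't appear), so by the two-squares theorem n IS expressible as a sum of two squares.
Step 3: Build a representation. Here n = 17 · 29 · 37 is a product of primes ≡ 1 (mod 4). Each prime p ≡ 1 (mod 4) is itself a sum of two squares; find a² by testing p − a² for a perfect square:
  17: 17 − 1² = 16 = 4² ⇒ 17 = 1² + 4².
  29: 29 − 1² = 28, 29 − 2² = 25 = 5² ⇒ 29 = 2² + 5².
  37: 37 − 1² = 36 = 6² ⇒ 37 = 1² + 6².
  Combine using the Brahmagupta–Fibonacci identity (a² + b²)(c² + d²) = (ac − bd)² + (ad + bc)² = (ac + bd)² + (ad − bc)²:
  17 · 29 = 493: from (1² + 4²)(2² + 5²), take (1·2 − 4·5, 1·5 + 4·2) = (2 − 20, 5 + 8) = (-18, 13); dropping signs (only squares matter) gives (18, 13); check 18² + 13² = 324 + 169 = 493 ✓.
  493 · 37 = 18241: from (18² + 13²)(1² + 6²), take (18·1 − 13·6, 18·6 + 13·1) = (18 − 78, 108 + 13) = (-60, 121); dropping signs (only squares matter) gives (60, 121); check 60² + 121² = 3600 + 14641 = 18241 ✓.
Step 4: Order so x ≤ y and verify: 60² + 121² = 3600 + 14641 = 18241 = n. ✓

n = 18241 = 60² + 121² (one valid representation with x ≤ y).


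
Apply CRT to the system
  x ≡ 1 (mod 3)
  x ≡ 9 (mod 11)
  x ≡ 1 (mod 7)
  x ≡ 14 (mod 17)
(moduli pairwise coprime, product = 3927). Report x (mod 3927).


Product of moduli M = 3 · 11 · 7 · 17 = 3927.
Merge one congruence at a time:
  Start: x ≡ 1 (mod 3).
  Combine with x ≡ 9 (mod 11); new modulus lcm = 33.
    Write x = 1 + 3·t and substitute into x ≡ 9 (mod 11): 3·t ≡ 9 − 1 = 8 (mod 11).
    The inverse of 3 mod 11 is 4 (since 3·4 = 12 = 1·11 + 1), so t ≡ 4·8 = 32 ≡ 10 (mod 11).
    Then x = 1 + 3·10 = 31, valid modulo lcm(3, 11) = 33: x ≡ 31 (mod 33).
  Combine with x ≡ 1 (mod 7); new modulus lcm = 231.
    Write x = 31 + 33·t and substitute into x ≡ 1 (mod 7): 33·t ≡ 1 − 31 = -30 (mod 7).
    Reduce coefficients mod 7: 5·t ≡ 5 (mod 7).
    The inverse of 5 mod 7 is 3 (since 5·3 = 15 = 2·7 + 1), so t ≡ 3·5 = 15 ≡ 1 (mod 7).
    Then x = 31 + 33·1 = 64, valid modulo lcm(33, 7) = 231: x ≡ 64 (mod 231).
  Combine with x ≡ 14 (mod 17); new modulus lcm = 3927.
    Write x = 64 + 231·t and substitute into x ≡ 14 (mod 17): 231·t ≡ 14 − 64 = -50 (mod 17).
    Reduce coefficients mod 17: 10·t ≡ 1 (mod 17).
    The inverse of 10 mod 17 is 12 (since 10·12 = 120 = 7·17 + 1), so t ≡ 12·1 = 12 ≡ 12 (mod 17).
    Then x = 64 + 231·12 = 2836, valid modulo lcm(231, 17) = 3927: x ≡ 2836 (mod 3927).
Verify against each original: 2836 mod 3 = 1, 2836 mod 11 = 9, 2836 mod 7 = 1, 2836 mod 17 = 14.

x ≡ 2836 (mod 3927).


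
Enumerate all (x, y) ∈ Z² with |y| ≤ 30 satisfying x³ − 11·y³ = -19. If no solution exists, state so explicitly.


The equation is x³ - 11y³ = -19. For fixed y, x³ = 11·y³ − 19, so a solution requires the RHS to be a perfect cube.
Strategy: iterate y from -30 to 30, compute RHS = 11·y³ − 19, and check whether it is a (positive or negative) perfect cube.
Check small values of y:
  y = 0: RHS = -19 is not a perfect cube.
  y = 1: RHS = -8 = (-2)³ ⇒ x = -2 works.
  y = -1: RHS = -30 is not a perfect cube.
  y = 2: RHS = 69 is not a perfect cube.
  y = -2: RHS = -107 is not a perfect cube.
  y = 3: RHS = 278 is not a perfect cube.
  y = -3: RHS = -316 is not a perfect cube.
Continuing, at y = 9: RHS = 8000 = (20)³ ⇒ x = 20 works.
Searching the remaining y in |y| ≤ 30 finds no further solutions.
Collected solutions: (-2, 1), (20, 9).

Solutions (with |y| ≤ 30): (-2, 1), (20, 9).


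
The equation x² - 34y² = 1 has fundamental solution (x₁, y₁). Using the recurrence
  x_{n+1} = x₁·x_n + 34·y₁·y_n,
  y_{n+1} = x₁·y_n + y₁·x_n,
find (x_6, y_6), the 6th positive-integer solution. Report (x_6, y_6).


Step 1: Find the fundamental solution (x₁, y₁) of x² - 34y² = 1.
  Expand √34 as a continued fraction. a₀ = ⌊√34⌋ = 5; iterate m_{k+1} = d_k·a_k − m_k, d_{k+1} = (34 − m_{k+1}²)/d_k, a_{k+1} = ⌊(a₀ + m_{k+1})/d_{k+1}⌋ (starting m₀ = 0, d₀ = 1), with convergents p_k = a_k·p_{k-1} + p_{k-2}, q_k = a_k·q_{k-1} + q_{k-2} (p₋₁ = 1, q₋₁ = 0):
  k = 0: a₀ = 5; p₀/q₀ = 5/1; p₀² − 34·q₀² = 25 − 34 = -9.
  k = 1: m = 5, d = 9, a = ⌊(5 + 5)/9⌋ = 1; p/q = (1·5 + 1)/(1·1 + 0) = 6/1; p² − 34·q² = 36 − 34 = 2.
  k = 2: m = 4, d = 2, a = ⌊(5 + 4)/2⌋ = 4; p/q = (4·6 + 5)/(4·1 + 1) = 29/5; p² − 34·q² = 841 − 850 = -9.
  k = 3: m = 4, d = 9, a = ⌊(5 + 4)/9⌋ = 1; p/q = (1·29 + 6)/(1·5 + 1) = 35/6; p² − 34·q² = 1225 − 1224 = 1.
  The first convergent with p² − 34·q² = 1 gives the fundamental solution (x₁, y₁) = (35, 6).
Step 2: Apply the recurrence (x_{n+1}, y_{n+1}) = (x₁x_n + 34y₁y_n, x₁y_n + y₁x_n) repeatedly.
  From (x_1, y_1) = (35, 6): x_2 = 35·35 + 34·6·6 = 2449; y_2 = 35·6 + 6·35 = 420.
  From (x_2, y_2) = (2449, 420): x_3 = 35·2449 + 34·6·420 = 171395; y_3 = 35·420 + 6·2449 = 29394.
  From (x_3, y_3) = (171395, 29394): x_4 = 35·171395 + 34·6·29394 = 11995201; y_4 = 35·29394 + 6·171395 = 2057160.
  From (x_4, y_4) = (11995201, 2057160): x_5 = 35·11995201 + 34·6·2057160 = 839492675; y_5 = 35·2057160 + 6·11995201 = 143971806.
  From (x_5, y_5) = (839492675, 143971806): x_6 = 35·839492675 + 34·6·143971806 = 58752492049; y_6 = 35·143971806 + 6·839492675 = 10075969260.
Step 3: Verify x_6² - 34·y_6² = 3451855321967808218401 - 3451855321967808218400 = 1 (should be 1). ✓

(x_1, y_1) = (35, 6); (x_6, y_6) = (58752492049, 10075969260).


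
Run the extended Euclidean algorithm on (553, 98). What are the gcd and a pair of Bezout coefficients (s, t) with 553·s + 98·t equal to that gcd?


Euclidean algorithm on (553, 98) — divide until remainder is 0:
  553 = 5 · 98 + 63
  98 = 1 · 63 + 35
  63 = 1 · 35 + 28
  35 = 1 · 28 + 7
  28 = 4 · 7 + 0
gcd(553, 98) = 7.
Track Bezout coefficients alongside the remainders: start with r₀ = 553 = a·1 + b·0 (s = 1, t = 0) and r₁ = 98 = a·0 + b·1 (s = 0, t = 1); each new remainder r_{k+1} = r_{k-1} − q_k·r_k inherits s_{k+1} = s_{k-1} − q_k·s_k, t_{k+1} = t_{k-1} − q_k·t_k, so r_k = a·s_k + b·t_k at every step:
  q = 5: r = 63, s = 1 − 5·0 = 1, t = 0 − 5·1 = -5  (check: 553·1 + 98·(-5) = 63)
  q = 1: r = 35, s = 0 − 1·1 = -1, t = 1 − 1·(-5) = 6  (check: 553·(-1) + 98·6 = 35)
  q = 1: r = 28, s = 1 − 1·(-1) = 2, t = -5 − 1·6 = -11  (check: 553·2 + 98·(-11) = 28)
  q = 1: r = 7, s = -1 − 1·2 = -3, t = 6 − 1·(-11) = 17  (check: 553·(-3) + 98·17 = 7)
The row with r = 7 (the gcd) gives the Bezout coefficients s = -3, t = 17.
Result: 553 · (-3) + 98 · (17) = 7.

gcd(553, 98) = 7; s = -3, t = 17 (check: 553·(-3) + 98·17 = 7).


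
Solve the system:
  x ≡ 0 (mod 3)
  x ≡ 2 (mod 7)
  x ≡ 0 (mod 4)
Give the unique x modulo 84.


Moduli 3, 7, 4 are pairwise coprime; by CRT there is a unique solution modulo M = 3 · 7 · 4 = 84.
Solve pairwise, accumulating the modulus:
  Start with x ≡ 0 (mod 3).
  Combine with x ≡ 2 (mod 7): since gcd(3, 7) = 1, we get a unique residue mod 21.
    Write x = 0 + 3·t and substitute into x ≡ 2 (mod 7): 3·t ≡ 2 − 0 = 2 (mod 7).
    The inverse of 3 mod 7 is 5 (since 3·5 = 15 = 2·7 + 1), so t ≡ 5·2 = 10 ≡ 3 (mod 7).
    Then x = 0 + 3·3 = 9, valid modulo lcm(3, 7) = 21: x ≡ 9 (mod 21).
  Combine with x ≡ 0 (mod 4): since gcd(21, 4) = 1, we get a unique residue mod 84.
    Write x = 9 + 21·t and substitute into x ≡ 0 (mod 4): 21·t ≡ 0 − 9 = -9 (mod 4).
    Reduce coefficients mod 4: 1·t ≡ 3 (mod 4).
    So t ≡ 3 (mod 4).
    Then x = 9 + 21·3 = 72, valid modulo lcm(21, 4) = 84: x ≡ 72 (mod 84).
Verify: 72 mod 3 = 0 ✓, 72 mod 7 = 2 ✓, 72 mod 4 = 0 ✓.

x ≡ 72 (mod 84).


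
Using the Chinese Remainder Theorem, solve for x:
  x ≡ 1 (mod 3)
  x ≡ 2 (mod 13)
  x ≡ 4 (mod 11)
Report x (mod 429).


Moduli 3, 13, 11 are pairwise coprime; by CRT there is a unique solution modulo M = 3 · 13 · 11 = 429.
Solve pairwise, accumulating the modulus:
  Start with x ≡ 1 (mod 3).
  Combine with x ≡ 2 (mod 13): since gcd(3, 13) = 1, we get a unique residue mod 39.
    Write x = 1 + 3·t and substitute into x ≡ 2 (mod 13): 3·t ≡ 2 − 1 = 1 (mod 13).
    The inverse of 3 mod 13 is 9 (since 3·9 = 27 = 2·13 + 1), so t ≡ 9·1 = 9 ≡ 9 (mod 13).
    Then x = 1 + 3·9 = 28, valid modulo lcm(3, 13) = 39: x ≡ 28 (mod 39).
  Combine with x ≡ 4 (mod 11): since gcd(39, 11) = 1, we get a unique residue mod 429.
    Write x = 28 + 39·t and substitute into x ≡ 4 (mod 11): 39·t ≡ 4 − 28 = -24 (mod 11).
    Reduce coefficients mod 11: 6·t ≡ 9 (mod 11).
    The inverse of 6 mod 11 is 2 (since 6·2 = 12 = 1·11 + 1), so t ≡ 2·9 = 18 ≡ 7 (mod 11).
    Then x = 28 + 39·7 = 301, valid modulo lcm(39, 11) = 429: x ≡ 301 (mod 429).
Verify: 301 mod 3 = 1 ✓, 301 mod 13 = 2 ✓, 301 mod 11 = 4 ✓.

x ≡ 301 (mod 429).


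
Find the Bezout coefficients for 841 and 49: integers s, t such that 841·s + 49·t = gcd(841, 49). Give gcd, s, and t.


Euclidean algorithm on (841, 49) — divide until remainder is 0:
  841 = 17 · 49 + 8
  49 = 6 · 8 + 1
  8 = 8 · 1 + 0
gcd(841, 49) = 1.
Track Bezout coefficients alongside the remainders: start with r₀ = 841 = a·1 + b·0 (s = 1, t = 0) and r₁ = 49 = a·0 + b·1 (s = 0, t = 1); each new remainder r_{k+1} = r_{k-1} − q_k·r_k inherits s_{k+1} = s_{k-1} − q_k·s_k, t_{k+1} = t_{k-1} − q_k·t_k, so r_k = a·s_k + b·t_k at every step:
  q = 17: r = 8, s = 1 − 17·0 = 1, t = 0 − 17·1 = -17  (check: 841·1 + 49·(-17) = 8)
  q = 6: r = 1, s = 0 − 6·1 = -6, t = 1 − 6·(-17) = 103  (check: 841·(-6) + 49·103 = 1)
The row with r = 1 (the gcd) gives the Bezout coefficients s = -6, t = 103.
Result: 841 · (-6) + 49 · (103) = 1.

gcd(841, 49) = 1; s = -6, t = 103 (check: 841·(-6) + 49·103 = 1).


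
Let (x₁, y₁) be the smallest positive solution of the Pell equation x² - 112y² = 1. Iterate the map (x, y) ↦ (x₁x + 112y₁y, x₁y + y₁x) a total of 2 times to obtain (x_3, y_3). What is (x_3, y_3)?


Step 1: Find the fundamental solution (x₁, y₁) of x² - 112y² = 1.
  Expand √112 as a continued fraction. a₀ = ⌊√112⌋ = 10; iterate m_{k+1} = d_k·a_k − m_k, d_{k+1} = (112 − m_{k+1}²)/d_k, a_{k+1} = ⌊(a₀ + m_{k+1})/d_{k+1}⌋ (starting m₀ = 0, d₀ = 1), with convergents p_k = a_k·p_{k-1} + p_{k-2}, q_k = a_k·q_{k-1} + q_{k-2} (p₋₁ = 1, q₋₁ = 0):
  k = 0: a₀ = 10; p₀/q₀ = 10/1; p₀² − 112·q₀² = 100 − 112 = -12.
  k = 1: m = 10, d = 12, a = ⌊(10 + 10)/12⌋ = 1; p/q = (1·10 + 1)/(1·1 + 0) = 11/1; p² − 112·q² = 121 − 112 = 9.
  k = 2: m = 2, d = 9, a = ⌊(10 + 2)/9⌋ = 1; p/q = (1·11 + 10)/(1·1 + 1) = 21/2; p² − 112·q² = 441 − 448 = -7.
  k = 3: m = 7, d = 7, a = ⌊(10 + 7)/7⌋ = 2; p/q = (2·21 + 11)/(2·2 + 1) = 53/5; p² − 112·q² = 2809 − 2800 = 9.
  k = 4: m = 7, d = 9, a = ⌊(10 + 7)/9⌋ = 1; p/q = (1·53 + 21)/(1·5 + 2) = 74/7; p² − 112·q² = 5476 − 5488 = -12.
  k = 5: m = 2, d = 12, a = ⌊(10 + 2)/12⌋ = 1; p/q = (1·74 + 53)/(1·7 + 5) = 127/12; p² − 112·q² = 16129 − 16128 = 1.
  The first convergent with p² − 112·q² = 1 gives the fundamental solution (x₁, y₁) = (127, 12).
Step 2: Apply the recurrence (x_{n+1}, y_{n+1}) = (x₁x_n + 112y₁y_n, x₁y_n + y₁x_n) repeatedly.
  From (x_1, y_1) = (127, 12): x_2 = 127·127 + 112·12·12 = 32257; y_2 = 127·12 + 12·127 = 3048.
  From (x_2, y_2) = (32257, 3048): x_3 = 127·32257 + 112·12·3048 = 8193151; y_3 = 127·3048 + 12·32257 = 774180.
Step 3: Verify x_3² - 112·y_3² = 67127723308801 - 67127723308800 = 1 (should be 1). ✓

(x_1, y_1) = (127, 12); (x_3, y_3) = (8193151, 774180).


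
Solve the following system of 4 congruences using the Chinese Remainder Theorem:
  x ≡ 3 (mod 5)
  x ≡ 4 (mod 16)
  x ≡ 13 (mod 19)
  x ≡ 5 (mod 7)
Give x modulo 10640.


Product of moduli M = 5 · 16 · 19 · 7 = 10640.
Merge one congruence at a time:
  Start: x ≡ 3 (mod 5).
  Combine with x ≡ 4 (mod 16); new modulus lcm = 80.
    Write x = 3 + 5·t and substitute into x ≡ 4 (mod 16): 5·t ≡ 4 − 3 = 1 (mod 16).
    The inverse of 5 mod 16 is 13 (since 5·13 = 65 = 4·16 + 1), so t ≡ 13·1 = 13 ≡ 13 (mod 16).
    Then x = 3 + 5·13 = 68, valid modulo lcm(5, 16) = 80: x ≡ 68 (mod 80).
  Combine with x ≡ 13 (mod 19); new modulus lcm = 1520.
    Write x = 68 + 80·t and substitute into x ≡ 13 (mod 19): 80·t ≡ 13 − 68 = -55 (mod 19).
    Reduce coefficients mod 19: 4·t ≡ 2 (mod 19).
    The inverse of 4 mod 19 is 5 (since 4·5 = 20 = 1·19 + 1), so t ≡ 5·2 = 10 ≡ 10 (mod 19).
    Then x = 68 + 80·10 = 868, valid modulo lcm(80, 19) = 1520: x ≡ 868 (mod 1520).
  Combine with x ≡ 5 (mod 7); new modulus lcm = 10640.
    Write x = 868 + 1520·t and substitute into x ≡ 5 (mod 7): 1520·t ≡ 5 − 868 = -863 (mod 7).
    Reduce coefficients mod 7: 1·t ≡ 5 (mod 7).
    So t ≡ 5 (mod 7).
    Then x = 868 + 1520·5 = 8468, valid modulo lcm(1520, 7) = 10640: x ≡ 8468 (mod 10640).
Verify against each original: 8468 mod 5 = 3, 8468 mod 16 = 4, 8468 mod 19 = 13, 8468 mod 7 = 5.

x ≡ 8468 (mod 10640).


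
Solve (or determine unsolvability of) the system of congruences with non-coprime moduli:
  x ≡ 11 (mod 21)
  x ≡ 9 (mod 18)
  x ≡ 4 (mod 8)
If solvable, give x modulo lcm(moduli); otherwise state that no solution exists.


Moduli 21, 18, 8 are not pairwise coprime, so CRT works modulo lcm(m_i) when all pairwise compatibility conditions hold.
Pairwise compatibility: gcd(m_i, m_j) must divide a_i - a_j for every pair.
Merge one congruence at a time:
  Start: x ≡ 11 (mod 21).
  Combine with x ≡ 9 (mod 18): gcd(21, 18) = 3, and 9 - 11 = -2 is NOT divisible by 3.
    ⇒ system is inconsistent (no integer solution).

No solution (the system is inconsistent).


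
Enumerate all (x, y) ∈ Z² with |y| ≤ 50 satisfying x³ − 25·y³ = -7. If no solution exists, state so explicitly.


The equation is x³ - 25y³ = -7. For fixed y, x³ = 25·y³ − 7, so a solution requires the RHS to be a perfect cube.
Strategy: iterate y from -50 to 50, compute RHS = 25·y³ − 7, and check whether it is a (positive or negative) perfect cube.
Check small values of y:
  y = 0: RHS = -7 is not a perfect cube.
  y = 1: RHS = 18 is not a perfect cube.
  y = -1: RHS = -32 is not a perfect cube.
  y = 2: RHS = 193 is not a perfect cube.
  y = -2: RHS = -207 is not a perfect cube.
  y = 3: RHS = 668 is not a perfect cube.
  y = -3: RHS = -682 is not a perfect cube.
Continuing the search up to |y| = 50 finds no solutions either.
No (x, y) in the scanned range satisfies the equation.

No integer solutions with |y| ≤ 50.


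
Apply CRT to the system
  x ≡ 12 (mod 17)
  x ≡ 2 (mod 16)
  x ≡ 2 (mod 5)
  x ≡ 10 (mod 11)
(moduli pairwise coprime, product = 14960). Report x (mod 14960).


Product of moduli M = 17 · 16 · 5 · 11 = 14960.
Merge one congruence at a time:
  Start: x ≡ 12 (mod 17).
  Combine with x ≡ 2 (mod 16); new modulus lcm = 272.
    Write x = 12 + 17·t and substitute into x ≡ 2 (mod 16): 17·t ≡ 2 − 12 = -10 (mod 16).
    Reduce coefficients mod 16: 1·t ≡ 6 (mod 16).
    So t ≡ 6 (mod 16).
    Then x = 12 + 17·6 = 114, valid modulo lcm(17, 16) = 272: x ≡ 114 (mod 272).
  Combine with x ≡ 2 (mod 5); new modulus lcm = 1360.
    Write x = 114 + 272·t and substitute into x ≡ 2 (mod 5): 272·t ≡ 2 − 114 = -112 (mod 5).
    Reduce coefficients mod 5: 2·t ≡ 3 (mod 5).
    The inverse of 2 mod 5 is 3 (since 2·3 = 6 = 1·5 + 1), so t ≡ 3·3 = 9 ≡ 4 (mod 5).
    Then x = 114 + 272·4 = 1202, valid modulo lcm(272, 5) = 1360: x ≡ 1202 (mod 1360).
  Combine with x ≡ 10 (mod 11); new modulus lcm = 14960.
    Write x = 1202 + 1360·t and substitute into x ≡ 10 (mod 11): 1360·t ≡ 10 − 1202 = -1192 (mod 11).
    Reduce coefficients mod 11: 7·t ≡ 7 (mod 11).
    The inverse of 7 mod 11 is 8 (since 7·8 = 56 = 5·11 + 1), so t ≡ 8·7 = 56 ≡ 1 (mod 11).
    Then x = 1202 + 1360·1 = 2562, valid modulo lcm(1360, 11) = 14960: x ≡ 2562 (mod 14960).
Verify against each original: 2562 mod 17 = 12, 2562 mod 16 = 2, 2562 mod 5 = 2, 2562 mod 11 = 10.

x ≡ 2562 (mod 14960).


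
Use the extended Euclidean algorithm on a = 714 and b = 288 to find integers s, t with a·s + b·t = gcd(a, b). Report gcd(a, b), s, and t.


Euclidean algorithm on (714, 288) — divide until remainder is 0:
  714 = 2 · 288 + 138
  288 = 2 · 138 + 12
  138 = 11 · 12 + 6
  12 = 2 · 6 + 0
gcd(714, 288) = 6.
Track Bezout coefficients alongside the remainders: start with r₀ = 714 = a·1 + b·0 (s = 1, t = 0) and r₁ = 288 = a·0 + b·1 (s = 0, t = 1); each new remainder r_{k+1} = r_{k-1} − q_k·r_k inherits s_{k+1} = s_{k-1} − q_k·s_k, t_{k+1} = t_{k-1} − q_k·t_k, so r_k = a·s_k + b·t_k at every step:
  q = 2: r = 138, s = 1 − 2·0 = 1, t = 0 − 2·1 = -2  (check: 714·1 + 288·(-2) = 138)
  q = 2: r = 12, s = 0 − 2·1 = -2, t = 1 − 2·(-2) = 5  (check: 714·(-2) + 288·5 = 12)
  q = 11: r = 6, s = 1 − 11·(-2) = 23, t = -2 − 11·5 = -57  (check: 714·23 + 288·(-57) = 6)
The row with r = 6 (the gcd) gives the Bezout coefficients s = 23, t = -57.
Result: 714 · (23) + 288 · (-57) = 6.

gcd(714, 288) = 6; s = 23, t = -57 (check: 714·23 + 288·(-57) = 6).


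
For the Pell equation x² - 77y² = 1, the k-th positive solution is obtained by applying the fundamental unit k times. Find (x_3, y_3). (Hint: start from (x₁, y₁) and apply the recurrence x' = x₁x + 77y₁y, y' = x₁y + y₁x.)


Step 1: Find the fundamental solution (x₁, y₁) of x² - 77y² = 1.
  Expand √77 as a continued fraction. a₀ = ⌊√77⌋ = 8; iterate m_{k+1} = d_k·a_k − m_k, d_{k+1} = (77 − m_{k+1}²)/d_k, a_{k+1} = ⌊(a₀ + m_{k+1})/d_{k+1}⌋ (starting m₀ = 0, d₀ = 1), with convergents p_k = a_k·p_{k-1} + p_{k-2}, q_k = a_k·q_{k-1} + q_{k-2} (p₋₁ = 1, q₋₁ = 0):
  k = 0: a₀ = 8; p₀/q₀ = 8/1; p₀² − 77·q₀² = 64 − 77 = -13.
  k = 1: m = 8, d = 13, a = ⌊(8 + 8)/13⌋ = 1; p/q = (1·8 + 1)/(1·1 + 0) = 9/1; p² − 77·q² = 81 − 77 = 4.
  k = 2: m = 5, d = 4, a = ⌊(8 + 5)/4⌋ = 3; p/q = (3·9 + 8)/(3·1 + 1) = 35/4; p² − 77·q² = 1225 − 1232 = -7.
  k = 3: m = 7, d = 7, a = ⌊(8 + 7)/7⌋ = 2; p/q = (2·35 + 9)/(2·4 + 1) = 79/9; p² − 77·q² = 6241 − 6237 = 4.
  k = 4: m = 7, d = 4, a = ⌊(8 + 7)/4⌋ = 3; p/q = (3·79 + 35)/(3·9 + 4) = 272/31; p² − 77·q² = 73984 − 73997 = -13.
  k = 5: m = 5, d = 13, a = ⌊(8 + 5)/13⌋ = 1; p/q = (1·272 + 79)/(1·31 + 9) = 351/40; p² − 77·q² = 123201 − 123200 = 1.
  The first convergent with p² − 77·q² = 1 gives the fundamental solution (x₁, y₁) = (351, 40).
Step 2: Apply the recurrence (x_{n+1}, y_{n+1}) = (x₁x_n + 77y₁y_n, x₁y_n + y₁x_n) repeatedly.
  From (x_1, y_1) = (351, 40): x_2 = 351·351 + 77·40·40 = 246401; y_2 = 351·40 + 40·351 = 28080.
  From (x_2, y_2) = (246401, 28080): x_3 = 351·246401 + 77·40·28080 = 172973151; y_3 = 351·28080 + 40·246401 = 19712120.
Step 3: Verify x_3² - 77·y_3² = 29919710966868801 - 29919710966868800 = 1 (should be 1). ✓

(x_1, y_1) = (351, 40); (x_3, y_3) = (172973151, 19712120).


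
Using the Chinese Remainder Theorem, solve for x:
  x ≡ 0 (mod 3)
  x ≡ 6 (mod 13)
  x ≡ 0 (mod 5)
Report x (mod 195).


Moduli 3, 13, 5 are pairwise coprime; by CRT there is a unique solution modulo M = 3 · 13 · 5 = 195.
Solve pairwise, accumulating the modulus:
  Start with x ≡ 0 (mod 3).
  Combine with x ≡ 6 (mod 13): since gcd(3, 13) = 1, we get a unique residue mod 39.
    Write x = 0 + 3·t and substitute into x ≡ 6 (mod 13): 3·t ≡ 6 − 0 = 6 (mod 13).
    The inverse of 3 mod 13 is 9 (since 3·9 = 27 = 2·13 + 1), so t ≡ 9·6 = 54 ≡ 2 (mod 13).
    Then x = 0 + 3·2 = 6, valid modulo lcm(3, 13) = 39: x ≡ 6 (mod 39).
  Combine with x ≡ 0 (mod 5): since gcd(39, 5) = 1, we get a unique residue mod 195.
    Write x = 6 + 39·t and substitute into x ≡ 0 (mod 5): 39·t ≡ 0 − 6 = -6 (mod 5).
    Reduce coefficients mod 5: 4·t ≡ 4 (mod 5).
    The inverse of 4 mod 5 is 4 (since 4·4 = 16 = 3·5 + 1), so t ≡ 4·4 = 16 ≡ 1 (mod 5).
    Then x = 6 + 39·1 = 45, valid modulo lcm(39, 5) = 195: x ≡ 45 (mod 195).
Verify: 45 mod 3 = 0 ✓, 45 mod 13 = 6 ✓, 45 mod 5 = 0 ✓.

x ≡ 45 (mod 195).


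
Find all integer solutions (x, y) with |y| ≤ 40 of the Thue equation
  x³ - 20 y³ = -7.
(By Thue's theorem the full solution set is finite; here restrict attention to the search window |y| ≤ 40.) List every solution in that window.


The equation is x³ - 20y³ = -7. For fixed y, x³ = 20·y³ − 7, so a solution requires the RHS to be a perfect cube.
Strategy: iterate y from -40 to 40, compute RHS = 20·y³ − 7, and check whether it is a (positive or negative) perfect cube.
Check small values of y:
  y = 0: RHS = -7 is not a perfect cube.
  y = 1: RHS = 13 is not a perfect cube.
  y = -1: RHS = -27 = (-3)³ ⇒ x = -3 works.
  y = 2: RHS = 153 is not a perfect cube.
  y = -2: RHS = -167 is not a perfect cube.
  y = 3: RHS = 533 is not a perfect cube.
  y = -3: RHS = -547 is not a perfect cube.
Continuing the search up to |y| = 40 finds no further solutions beyond those listed.
Collected solutions: (-3, -1).

Solutions (with |y| ≤ 40): (-3, -1).


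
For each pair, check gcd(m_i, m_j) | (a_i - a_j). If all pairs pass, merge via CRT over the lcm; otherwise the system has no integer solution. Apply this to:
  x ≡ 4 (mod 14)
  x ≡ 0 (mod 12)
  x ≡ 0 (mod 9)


Moduli 14, 12, 9 are not pairwise coprime, so CRT works modulo lcm(m_i) when all pairwise compatibility conditions hold.
Pairwise compatibility: gcd(m_i, m_j) must divide a_i - a_j for every pair.
Merge one congruence at a time:
  Start: x ≡ 4 (mod 14).
  Combine with x ≡ 0 (mod 12): gcd(14, 12) = 2; 0 - 4 = -4, which IS divisible by 2, so compatible.
    Write x = 4 + 14·t and substitute into x ≡ 0 (mod 12): 14·t ≡ 0 − 4 = -4 (mod 12).
    Divide the congruence (and modulus) by g = 2: 7·t ≡ -2 (mod 6).
    Reduce coefficients mod 6: 1·t ≡ 4 (mod 6).
    So t ≡ 4 (mod 6).
    Then x = 4 + 14·4 = 60, valid modulo lcm(14, 12) = 84: x ≡ 60 (mod 84).
  Combine with x ≡ 0 (mod 9): gcd(84, 9) = 3; 0 - 60 = -60, which IS divisible by 3, so compatible.
    Write x = 60 + 84·t and substitute into x ≡ 0 (mod 9): 84·t ≡ 0 − 60 = -60 (mod 9).
    Divide the congruence (and modulus) by g = 3: 28·t ≡ -20 (mod 3).
    Reduce coefficients mod 3: 1·t ≡ 1 (mod 3).
    So t ≡ 1 (mod 3).
    Then x = 60 + 84·1 = 144, valid modulo lcm(84, 9) = 252: x ≡ 144 (mod 252).
Verify: 144 mod 14 = 4, 144 mod 12 = 0, 144 mod 9 = 0.

x ≡ 144 (mod 252).


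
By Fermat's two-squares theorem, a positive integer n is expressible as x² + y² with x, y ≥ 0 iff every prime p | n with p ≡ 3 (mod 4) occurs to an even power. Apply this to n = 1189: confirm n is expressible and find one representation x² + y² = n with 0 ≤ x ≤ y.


Step 1: Factor n = 1189 = 29 · 41.
Step 2: Check the mod-4 condition on each prime factor: 29 ≡ 1 (mod 4), exponent 1; 41 ≡ 1 (mod 4), exponent 1.
All primes ≡ 3 (mod 4) appear to even exponent (or don't appear), so by the two-squares theorem n IS expressible as a sum of two squares.
Step 3: Build a representation. Here n = 29 · 41 is a product of primes ≡ 1 (mod 4). Each prime p ≡ 1 (mod 4) is itself a sum of two squares; find a² by testing p − a² for a perfect square:
  29: 29 − 1² = 28, 29 − 2² = 25 = 5² ⇒ 29 = 2² + 5².
  41: 41 − 1² = 40, 41 − 2² = 37, 41 − 3² = 32, 41 − 4² = 25 = 5² ⇒ 41 = 4² + 5².
  Combine using the Brahmagupta–Fibonacci identity (a² + b²)(c² + d²) = (ac − bd)² + (ad + bc)² = (ac + bd)² + (ad − bc)²:
  29 · 41 = 1189: from (2² + 5²)(4² + 5²), take (2·4 − 5·5, 2·5 + 5·4) = (8 − 25, 10 + 20) = (-17, 30); dropping signs (only squares matter) gives (17, 30); check 17² + 30² = 289 + 900 = 1189 ✓.
Step 4: Order so x ≤ y and verify: 17² + 30² = 289 + 900 = 1189 = n. ✓

n = 1189 = 17² + 30² (one valid representation with x ≤ y).


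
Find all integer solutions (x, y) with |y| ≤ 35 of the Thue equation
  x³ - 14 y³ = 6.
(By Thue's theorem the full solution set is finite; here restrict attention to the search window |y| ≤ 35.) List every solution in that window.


The equation is x³ - 14y³ = 6. For fixed y, x³ = 14·y³ + 6, so a solution requires the RHS to be a perfect cube.
Strategy: iterate y from -35 to 35, compute RHS = 14·y³ + 6, and check whether it is a (positive or negative) perfect cube.
Check small values of y:
  y = 0: RHS = 6 is not a perfect cube.
  y = 1: RHS = 20 is not a perfect cube.
  y = -1: RHS = -8 = (-2)³ ⇒ x = -2 works.
  y = 2: RHS = 118 is not a perfect cube.
  y = -2: RHS = -106 is not a perfect cube.
  y = 3: RHS = 384 is not a perfect cube.
  y = -3: RHS = -372 is not a perfect cube.
Continuing the search up to |y| = 35 finds no further solutions beyond those listed.
Collected solutions: (-2, -1).

Solutions (with |y| ≤ 35): (-2, -1).


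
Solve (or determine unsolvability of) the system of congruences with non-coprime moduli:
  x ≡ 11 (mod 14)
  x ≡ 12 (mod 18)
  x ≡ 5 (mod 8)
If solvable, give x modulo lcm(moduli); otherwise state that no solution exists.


Moduli 14, 18, 8 are not pairwise coprime, so CRT works modulo lcm(m_i) when all pairwise compatibility conditions hold.
Pairwise compatibility: gcd(m_i, m_j) must divide a_i - a_j for every pair.
Merge one congruence at a time:
  Start: x ≡ 11 (mod 14).
  Combine with x ≡ 12 (mod 18): gcd(14, 18) = 2, and 12 - 11 = 1 is NOT divisible by 2.
    ⇒ system is inconsistent (no integer solution).

No solution (the system is inconsistent).


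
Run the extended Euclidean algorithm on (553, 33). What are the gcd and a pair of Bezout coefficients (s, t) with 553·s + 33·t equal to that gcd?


Euclidean algorithm on (553, 33) — divide until remainder is 0:
  553 = 16 · 33 + 25
  33 = 1 · 25 + 8
  25 = 3 · 8 + 1
  8 = 8 · 1 + 0
gcd(553, 33) = 1.
Track Bezout coefficients alongside the remainders: start with r₀ = 553 = a·1 + b·0 (s = 1, t = 0) and r₁ = 33 = a·0 + b·1 (s = 0, t = 1); each new remainder r_{k+1} = r_{k-1} − q_k·r_k inherits s_{k+1} = s_{k-1} − q_k·s_k, t_{k+1} = t_{k-1} − q_k·t_k, so r_k = a·s_k + b·t_k at every step:
  q = 16: r = 25, s = 1 − 16·0 = 1, t = 0 − 16·1 = -16  (check: 553·1 + 33·(-16) = 25)
  q = 1: r = 8, s = 0 − 1·1 = -1, t = 1 − 1·(-16) = 17  (check: 553·(-1) + 33·17 = 8)
  q = 3: r = 1, s = 1 − 3·(-1) = 4, t = -16 − 3·17 = -67  (check: 553·4 + 33·(-67) = 1)
The row with r = 1 (the gcd) gives the Bezout coefficients s = 4, t = -67.
Result: 553 · (4) + 33 · (-67) = 1.

gcd(553, 33) = 1; s = 4, t = -67 (check: 553·4 + 33·(-67) = 1).


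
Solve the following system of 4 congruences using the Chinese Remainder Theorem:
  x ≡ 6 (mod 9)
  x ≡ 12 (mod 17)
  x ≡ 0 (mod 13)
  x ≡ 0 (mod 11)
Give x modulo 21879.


Product of moduli M = 9 · 17 · 13 · 11 = 21879.
Merge one congruence at a time:
  Start: x ≡ 6 (mod 9).
  Combine with x ≡ 12 (mod 17); new modulus lcm = 153.
    Write x = 6 + 9·t and substitute into x ≡ 12 (mod 17): 9·t ≡ 12 − 6 = 6 (mod 17).
    The inverse of 9 mod 17 is 2 (since 9·2 = 18 = 1·17 + 1), so t ≡ 2·6 = 12 ≡ 12 (mod 17).
    Then x = 6 + 9·12 = 114, valid modulo lcm(9, 17) = 153: x ≡ 114 (mod 153).
  Combine with x ≡ 0 (mod 13); new modulus lcm = 1989.
    Write x = 114 + 153·t and substitute into x ≡ 0 (mod 13): 153·t ≡ 0 − 114 = -114 (mod 13).
    Reduce coefficients mod 13: 10·t ≡ 3 (mod 13).
    The inverse of 10 mod 13 is 4 (since 10·4 = 40 = 3·13 + 1), so t ≡ 4·3 = 12 ≡ 12 (mod 13).
    Then x = 114 + 153·12 = 1950, valid modulo lcm(153, 13) = 1989: x ≡ 1950 (mod 1989).
  Combine with x ≡ 0 (mod 11); new modulus lcm = 21879.
    Write x = 1950 + 1989·t and substitute into x ≡ 0 (mod 11): 1989·t ≡ 0 − 1950 = -1950 (mod 11).
    Reduce coefficients mod 11: 9·t ≡ 8 (mod 11).
    The inverse of 9 mod 11 is 5 (since 9·5 = 45 = 4·11 + 1), so t ≡ 5·8 = 40 ≡ 7 (mod 11).
    Then x = 1950 + 1989·7 = 15873, valid modulo lcm(1989, 11) = 21879: x ≡ 15873 (mod 21879).
Verify against each original: 15873 mod 9 = 6, 15873 mod 17 = 12, 15873 mod 13 = 0, 15873 mod 11 = 0.

x ≡ 15873 (mod 21879).


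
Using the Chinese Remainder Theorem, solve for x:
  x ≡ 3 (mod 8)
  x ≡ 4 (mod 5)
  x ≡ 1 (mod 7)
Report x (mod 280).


Moduli 8, 5, 7 are pairwise coprime; by CRT there is a unique solution modulo M = 8 · 5 · 7 = 280.
Solve pairwise, accumulating the modulus:
  Start with x ≡ 3 (mod 8).
  Combine with x ≡ 4 (mod 5): since gcd(8, 5) = 1, we get a unique residue mod 40.
    Write x = 3 + 8·t and substitute into x ≡ 4 (mod 5): 8·t ≡ 4 − 3 = 1 (mod 5).
    Reduce coefficients mod 5: 3·t ≡ 1 (mod 5).
    The inverse of 3 mod 5 is 2 (since 3·2 = 6 = 1·5 + 1), so t ≡ 2·1 = 2 ≡ 2 (mod 5).
    Then x = 3 + 8·2 = 19, valid modulo lcm(8, 5) = 40: x ≡ 19 (mod 40).
  Combine with x ≡ 1 (mod 7): since gcd(40, 7) = 1, we get a unique residue mod 280.
    Write x = 19 + 40·t and substitute into x ≡ 1 (mod 7): 40·t ≡ 1 − 19 = -18 (mod 7).
    Reduce coefficients mod 7: 5·t ≡ 3 (mod 7).
    The inverse of 5 mod 7 is 3 (since 5·3 = 15 = 2·7 + 1), so t ≡ 3·3 = 9 ≡ 2 (mod 7).
    Then x = 19 + 40·2 = 99, valid modulo lcm(40, 7) = 280: x ≡ 99 (mod 280).
Verify: 99 mod 8 = 3 ✓, 99 mod 5 = 4 ✓, 99 mod 7 = 1 ✓.

x ≡ 99 (mod 280).


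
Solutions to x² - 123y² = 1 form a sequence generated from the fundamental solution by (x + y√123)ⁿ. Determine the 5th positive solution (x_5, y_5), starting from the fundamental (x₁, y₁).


Step 1: Find the fundamental solution (x₁, y₁) of x² - 123y² = 1.
  Expand √123 as a continued fraction. a₀ = ⌊√123⌋ = 11; iterate m_{k+1} = d_k·a_k − m_k, d_{k+1} = (123 − m_{k+1}²)/d_k, a_{k+1} = ⌊(a₀ + m_{k+1})/d_{k+1}⌋ (starting m₀ = 0, d₀ = 1), with convergents p_k = a_k·p_{k-1} + p_{k-2}, q_k = a_k·q_{k-1} + q_{k-2} (p₋₁ = 1, q₋₁ = 0):
  k = 0: a₀ = 11; p₀/q₀ = 11/1; p₀² − 123·q₀² = 121 − 123 = -2.
  k = 1: m = 11, d = 2, a = ⌊(11 + 11)/2⌋ = 11; p/q = (11·11 + 1)/(11·1 + 0) = 122/11; p² − 123·q² = 14884 − 14883 = 1.
  The first convergent with p² − 123·q² = 1 gives the fundamental solution (x₁, y₁) = (122, 11).
Step 2: Apply the recurrence (x_{n+1}, y_{n+1}) = (x₁x_n + 123y₁y_n, x₁y_n + y₁x_n) repeatedly.
  From (x_1, y_1) = (122, 11): x_2 = 122·122 + 123·11·11 = 29767; y_2 = 122·11 + 11·122 = 2684.
  From (x_2, y_2) = (29767, 2684): x_3 = 122·29767 + 123·11·2684 = 7263026; y_3 = 122·2684 + 11·29767 = 654885.
  From (x_3, y_3) = (7263026, 654885): x_4 = 122·7263026 + 123·11·654885 = 1772148577; y_4 = 122·654885 + 11·7263026 = 159789256.
  From (x_4, y_4) = (1772148577, 159789256): x_5 = 122·1772148577 + 123·11·159789256 = 432396989762; y_5 = 122·159789256 + 11·1772148577 = 38987923579.
Step 3: Verify x_5² - 123·y_5² = 186967156755239132816644 - 186967156755239132816643 = 1 (should be 1). ✓

(x_1, y_1) = (122, 11); (x_5, y_5) = (432396989762, 38987923579).


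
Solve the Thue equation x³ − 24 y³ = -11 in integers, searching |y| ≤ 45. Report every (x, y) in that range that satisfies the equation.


The equation is x³ - 24y³ = -11. For fixed y, x³ = 24·y³ − 11, so a solution requires the RHS to be a perfect cube.
Strategy: iterate y from -45 to 45, compute RHS = 24·y³ − 11, and check whether it is a (positive or negative) perfect cube.
Check small values of y:
  y = 0: RHS = -11 is not a perfect cube.
  y = 1: RHS = 13 is not a perfect cube.
  y = -1: RHS = -35 is not a perfect cube.
  y = 2: RHS = 181 is not a perfect cube.
  y = -2: RHS = -203 is not a perfect cube.
  y = 3: RHS = 637 is not a perfect cube.
  y = -3: RHS = -659 is not a perfect cube.
Continuing the search up to |y| = 45 finds no solutions either.
No (x, y) in the scanned range satisfies the equation.

No integer solutions with |y| ≤ 45.


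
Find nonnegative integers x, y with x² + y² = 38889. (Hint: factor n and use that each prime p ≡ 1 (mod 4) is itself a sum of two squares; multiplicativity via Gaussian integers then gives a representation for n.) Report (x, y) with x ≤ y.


Step 1: Factor n = 38889 = 3^2 · 29 · 149.
Step 2: Check the mod-4 condition on each prime factor: 3 ≡ 3 (mod 4), exponent 2 (must be even); 29 ≡ 1 (mod 4), exponent 1; 149 ≡ 1 (mod 4), exponent 1.
All primes ≡ 3 (mod 4) appear to even exponent (or don't appear), so by the two-squares theorem n IS expressible as a sum of two squares.
Step 3: Build a representation. Group n = k² · m with k = 3 and m = 29 · 149 = 4321 (a product of primes ≡ 1 (mod 4)); a representation of m scales to one of n via (k·x)² + (k·y)² = k²(x² + y²). Each prime p ≡ 1 (mod 4) is itself a sum of two squares; find a² by testing p − a² for a perfect square:
  29: 29 − 1² = 28, 29 − 2² = 25 = 5² ⇒ 29 = 2² + 5².
  149: 149 − 1² = 148, 149 − 2² = 145, 149 − 3² = 140, 149 − 4² = 133, 149 − 5² = 124, 149 − 6² = 113, 149 − 7² = 100 = 10² ⇒ 149 = 7² + 10².
  Combine using the Brahmagupta–Fibonacci identity (a² + b²)(c² + d²) = (ac − bd)² + (ad + bc)² = (ac + bd)² + (ad − bc)²:
  29 · 149 = 4321: from (2² + 5²)(7² + 10²), take (2·7 − 5·10, 2·10 + 5·7) = (14 − 50, 20 + 35) = (-36, 55); dropping signs (only squares matter) gives (36, 55); check 36² + 55² = 1296 + 3025 = 4321 ✓.
  Scale by k = 3: (3·36, 3·55) = (108, 165).
Step 4: Order so x ≤ y and verify: 108² + 165² = 11664 + 27225 = 38889 = n. ✓

n = 38889 = 108² + 165² (one valid representation with x ≤ y).


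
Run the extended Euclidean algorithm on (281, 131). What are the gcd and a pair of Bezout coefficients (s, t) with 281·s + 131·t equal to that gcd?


Euclidean algorithm on (281, 131) — divide until remainder is 0:
  281 = 2 · 131 + 19
  131 = 6 · 19 + 17
  19 = 1 · 17 + 2
  17 = 8 · 2 + 1
  2 = 2 · 1 + 0
gcd(281, 131) = 1.
Track Bezout coefficients alongside the remainders: start with r₀ = 281 = a·1 + b·0 (s = 1, t = 0) and r₁ = 131 = a·0 + b·1 (s = 0, t = 1); each new remainder r_{k+1} = r_{k-1} − q_k·r_k inherits s_{k+1} = s_{k-1} − q_k·s_k, t_{k+1} = t_{k-1} − q_k·t_k, so r_k = a·s_k + b·t_k at every step:
  q = 2: r = 19, s = 1 − 2·0 = 1, t = 0 − 2·1 = -2  (check: 281·1 + 131·(-2) = 19)
  q = 6: r = 17, s = 0 − 6·1 = -6, t = 1 − 6·(-2) = 13  (check: 281·(-6) + 131·13 = 17)
  q = 1: r = 2, s = 1 − 1·(-6) = 7, t = -2 − 1·13 = -15  (check: 281·7 + 131·(-15) = 2)
  q = 8: r = 1, s = -6 − 8·7 = -62, t = 13 − 8·(-15) = 133  (check: 281·(-62) + 131·133 = 1)
The row with r = 1 (the gcd) gives the Bezout coefficients s = -62, t = 133.
Result: 281 · (-62) + 131 · (133) = 1.

gcd(281, 131) = 1; s = -62, t = 133 (check: 281·(-62) + 131·133 = 1).


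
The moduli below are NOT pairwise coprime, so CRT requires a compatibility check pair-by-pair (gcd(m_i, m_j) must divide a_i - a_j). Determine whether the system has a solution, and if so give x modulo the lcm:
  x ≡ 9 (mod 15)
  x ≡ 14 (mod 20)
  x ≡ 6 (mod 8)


Moduli 15, 20, 8 are not pairwise coprime, so CRT works modulo lcm(m_i) when all pairwise compatibility conditions hold.
Pairwise compatibility: gcd(m_i, m_j) must divide a_i - a_j for every pair.
Merge one congruence at a time:
  Start: x ≡ 9 (mod 15).
  Combine with x ≡ 14 (mod 20): gcd(15, 20) = 5; 14 - 9 = 5, which IS divisible by 5, so compatible.
    Write x = 9 + 15·t and substitute into x ≡ 14 (mod 20): 15·t ≡ 14 − 9 = 5 (mod 20).
    Divide the congruence (and modulus) by g = 5: 3·t ≡ 1 (mod 4).
    The inverse of 3 mod 4 is 3 (since 3·3 = 9 = 2·4 + 1), so t ≡ 3·1 = 3 ≡ 3 (mod 4).
    Then x = 9 + 15·3 = 54, valid modulo lcm(15, 20) = 60: x ≡ 54 (mod 60).
  Combine with x ≡ 6 (mod 8): gcd(60, 8) = 4; 6 - 54 = -48, which IS divisible by 4, so compatible.
    Write x = 54 + 60·t and substitute into x ≡ 6 (mod 8): 60·t ≡ 6 − 54 = -48 (mod 8).
    Divide the congruence (and modulus) by g = 4: 15·t ≡ -12 (mod 2).
    Reduce coefficients mod 2: 1·t ≡ 0 (mod 2).
    So t ≡ 0 (mod 2).
    Then x = 54 + 60·0 = 54, valid modulo lcm(60, 8) = 120: x ≡ 54 (mod 120).
Verify: 54 mod 15 = 9, 54 mod 20 = 14, 54 mod 8 = 6.

x ≡ 54 (mod 120).
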